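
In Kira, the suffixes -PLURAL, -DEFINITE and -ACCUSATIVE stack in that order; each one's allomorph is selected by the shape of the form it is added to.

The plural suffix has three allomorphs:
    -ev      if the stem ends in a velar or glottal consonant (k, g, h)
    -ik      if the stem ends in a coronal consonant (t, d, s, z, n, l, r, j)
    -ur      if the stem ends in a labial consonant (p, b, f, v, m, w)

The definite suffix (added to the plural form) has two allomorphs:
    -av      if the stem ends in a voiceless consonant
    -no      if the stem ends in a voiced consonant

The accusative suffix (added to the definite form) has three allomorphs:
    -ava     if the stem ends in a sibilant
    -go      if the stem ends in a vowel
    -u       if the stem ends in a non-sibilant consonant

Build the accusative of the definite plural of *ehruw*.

The final consonant of *ehruw* is /w/, which is labial, so the plural suffix is -ur, giving *ehruwur*.
The final consonant of the plural form *ehruwur* is /r/, which is voiced, so the definite suffix is -no, giving *ehruwurno*.
The definite form *ehruwurno*: final sound = /o/, a vowel → -go → *ehruwurnogo*.

ehruwurnogo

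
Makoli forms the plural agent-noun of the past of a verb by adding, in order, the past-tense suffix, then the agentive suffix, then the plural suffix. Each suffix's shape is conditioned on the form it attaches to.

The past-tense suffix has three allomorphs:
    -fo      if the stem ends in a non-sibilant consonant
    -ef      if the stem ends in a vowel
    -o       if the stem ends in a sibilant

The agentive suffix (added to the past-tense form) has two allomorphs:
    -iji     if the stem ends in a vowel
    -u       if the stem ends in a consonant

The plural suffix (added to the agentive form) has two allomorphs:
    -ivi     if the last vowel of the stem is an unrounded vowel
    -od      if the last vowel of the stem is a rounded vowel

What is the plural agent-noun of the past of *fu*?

fuefuod

*fu*: final sound = /u/, a vowel → -ef → *fuef*.
The past-tense form *fuef*: final sound = /f/, a consonant → -u → *fuefu*.
Since the last vowel of the agentive form *fuefu* is /u/ (a rounded vowel), it takes -od, giving *fuefuod*.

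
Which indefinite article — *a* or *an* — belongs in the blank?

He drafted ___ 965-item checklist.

The indefinite article is chosen by the initial *sound* of the following word, not its spelling.
The number *965* is spoken "nine hundred …", beginning with /naɪn/ — a consonant sound.
So the article is *a*: He drafted a 965-item checklist.

a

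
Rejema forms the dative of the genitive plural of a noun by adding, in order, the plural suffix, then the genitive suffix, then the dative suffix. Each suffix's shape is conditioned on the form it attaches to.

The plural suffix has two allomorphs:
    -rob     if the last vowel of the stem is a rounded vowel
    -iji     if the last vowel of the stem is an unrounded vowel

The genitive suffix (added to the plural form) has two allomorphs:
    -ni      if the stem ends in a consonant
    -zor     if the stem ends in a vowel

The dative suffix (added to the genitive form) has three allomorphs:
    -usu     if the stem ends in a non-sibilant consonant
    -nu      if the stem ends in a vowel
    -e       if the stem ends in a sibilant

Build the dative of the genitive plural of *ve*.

veijizorusu

The last vowel of *ve* is /e/, which is an unrounded vowel, so the plural suffix is -iji, giving *veiji*.
The plural form *veiji* — final sound /i/ (a vowel) → -zor → *veijizor*.
The final sound of the genitive form *veijizor* is /r/, which is a non-sibilant consonant, so the dative suffix is -usu, giving *veijizorusu*.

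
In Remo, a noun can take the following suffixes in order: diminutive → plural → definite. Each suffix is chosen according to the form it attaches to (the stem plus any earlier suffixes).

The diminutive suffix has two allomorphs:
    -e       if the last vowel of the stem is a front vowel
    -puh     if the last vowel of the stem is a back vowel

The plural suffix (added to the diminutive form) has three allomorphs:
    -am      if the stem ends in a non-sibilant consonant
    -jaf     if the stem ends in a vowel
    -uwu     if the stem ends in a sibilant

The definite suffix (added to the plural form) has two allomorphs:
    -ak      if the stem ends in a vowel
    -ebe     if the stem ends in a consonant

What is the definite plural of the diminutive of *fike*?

fikeejafebe

*fike* — last vowel /e/ (a front vowel) → -e → *fikee*.
Since the final sound of the diminutive form *fikee* is /e/ (a vowel), it takes -jaf, giving *fikeejaf*.
The final sound of the plural form *fikeejaf* is /f/, which is a consonant, so the definite suffix is -ebe, giving *fikeejafebe*.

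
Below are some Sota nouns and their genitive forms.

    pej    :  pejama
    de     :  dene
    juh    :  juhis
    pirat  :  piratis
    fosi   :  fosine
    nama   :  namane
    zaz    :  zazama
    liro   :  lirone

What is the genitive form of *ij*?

ijama

Looking at the final sound of each stem: -is when the stem ends in a voiceless consonant (*juh*, *pirat*); -ama when the stem ends in a voiced consonant (*pej*, *zaz*); -ne when the stem ends in a vowel (*de*, *fosi*, *nama*, *liro*).
*ij* — final sound /j/ (a voiced consonant) → -ama → *ijama*.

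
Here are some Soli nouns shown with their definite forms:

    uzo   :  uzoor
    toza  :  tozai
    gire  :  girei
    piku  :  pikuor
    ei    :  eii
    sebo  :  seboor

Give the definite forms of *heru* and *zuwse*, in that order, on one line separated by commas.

heruor, zuwsei

The pattern is rounding harmony: -or when the last vowel of the stem is a rounded vowel (*uzo*, *piku*, *sebo*); -i when the last vowel of the stem is an unrounded vowel (*toza*, *gire*, *ei*).
*heru*: last vowel = /u/, a rounded vowel → -or → *heruor*.
*zuwse* — last vowel /e/ (an unrounded vowel) → -i → *zuwsei*.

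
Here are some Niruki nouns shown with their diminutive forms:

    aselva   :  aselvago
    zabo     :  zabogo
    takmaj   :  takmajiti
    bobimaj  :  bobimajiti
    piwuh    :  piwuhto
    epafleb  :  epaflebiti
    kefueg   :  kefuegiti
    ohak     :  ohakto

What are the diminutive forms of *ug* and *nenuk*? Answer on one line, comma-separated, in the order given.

ugiti, nenukto

The alternation tracks the final sound of the stem — -to when the stem ends in a voiceless consonant (*piwuh*, *ohak*); -iti when the stem ends in a voiced consonant (*takmaj*, *bobimaj*, *epafleb*, *kefueg*); -go when the stem ends in a vowel (*aselva*, *zabo*).
The final sound of *ug* is /g/, which is a voiced consonant, so the suffix is -iti, giving *ugiti*.
*nenuk* — final sound /k/ (a voiceless consonant) → -to → *nenukto*.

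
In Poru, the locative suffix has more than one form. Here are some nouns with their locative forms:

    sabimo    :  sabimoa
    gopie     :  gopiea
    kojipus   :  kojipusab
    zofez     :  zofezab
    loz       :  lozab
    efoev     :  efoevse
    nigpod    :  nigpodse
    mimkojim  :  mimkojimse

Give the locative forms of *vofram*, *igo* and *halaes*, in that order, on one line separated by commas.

The suffix is conditioned by the final sound: -ab when the stem ends in a sibilant (*kojipus*, *zofez*, *loz*); -se when the stem ends in a non-sibilant consonant (*efoev*, *nigpod*, *mimkojim*); -a when the stem ends in a vowel (*sabimo*, *gopie*).
The final sound of *vofram* is /m/, which is a non-sibilant consonant, so the suffix is -se, giving *voframse*.
*igo*: final sound = /o/, a vowel → -a → *igoa*.
Since the final sound of *halaes* is /s/ (a sibilant), it takes -ab, giving *halaesab*.

voframse, igoa, halaesab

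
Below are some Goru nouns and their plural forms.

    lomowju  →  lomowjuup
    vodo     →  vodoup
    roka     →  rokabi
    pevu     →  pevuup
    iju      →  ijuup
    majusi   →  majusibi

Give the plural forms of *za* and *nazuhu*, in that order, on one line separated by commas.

The pattern is rounding harmony: -up when the last vowel of the stem is a rounded vowel (*lomowju*, *vodo*, *pevu*, *iju*); -bi when the last vowel of the stem is an unrounded vowel (*roka*, *majusi*).
*za* — last vowel /a/ (an unrounded vowel) → -bi → *zabi*.
Since the last vowel of *nazuhu* is /u/ (a rounded vowel), it takes -up, giving *nazuhuup*.

zabi, nazuhuup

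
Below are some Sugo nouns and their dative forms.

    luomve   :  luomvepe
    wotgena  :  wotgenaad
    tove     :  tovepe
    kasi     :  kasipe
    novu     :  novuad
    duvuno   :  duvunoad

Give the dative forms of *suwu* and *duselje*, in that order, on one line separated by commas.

suwuad, duseljepe

The pattern is front/back vowel harmony: -pe when the last vowel of the stem is a front vowel (*luomve*, *tove*, *kasi*); -ad when the last vowel of the stem is a back vowel (*wotgena*, *novu*, *duvuno*).
*suwu*: last vowel = /u/, a back vowel → -ad → *suwuad*.
*duselje* — last vowel /e/ (a front vowel) → -pe → *duseljepe*.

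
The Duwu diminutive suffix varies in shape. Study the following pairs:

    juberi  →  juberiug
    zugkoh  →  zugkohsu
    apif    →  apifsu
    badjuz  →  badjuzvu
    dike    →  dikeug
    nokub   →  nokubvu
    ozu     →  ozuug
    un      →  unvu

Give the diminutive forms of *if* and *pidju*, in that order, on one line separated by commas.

ifsu, pidjuug

The suffix is conditioned by the final sound: -su when the stem ends in a voiceless consonant (*zugkoh*, *apif*); -vu when the stem ends in a voiced consonant (*badjuz*, *nokub*, *un*); -ug when the stem ends in a vowel (*juberi*, *dike*, *ozu*).
The final sound of *if* is /f/, which is a voiceless consonant, so the suffix is -su, giving *ifsu*.
The final sound of *pidju* is /u/, which is a vowel, so the suffix is -ug, giving *pidjuug*.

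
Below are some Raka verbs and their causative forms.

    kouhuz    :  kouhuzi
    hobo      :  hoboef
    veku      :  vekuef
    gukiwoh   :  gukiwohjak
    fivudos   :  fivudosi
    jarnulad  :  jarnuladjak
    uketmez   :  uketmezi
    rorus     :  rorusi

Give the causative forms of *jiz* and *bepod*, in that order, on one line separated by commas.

jizi, bepodjak

The suffix is conditioned by the final sound: -i when the stem ends in a sibilant (*kouhuz*, *fivudos*, *uketmez*, *rorus*); -jak when the stem ends in a non-sibilant consonant (*gukiwoh*, *jarnulad*); -ef when the stem ends in a vowel (*hobo*, *veku*).
The final sound of *jiz* is /z/, which is a sibilant, so the suffix is -i, giving *jizi*.
The final sound of *bepod* is /d/, which is a non-sibilant consonant, so the suffix is -jak, giving *bepodjak*.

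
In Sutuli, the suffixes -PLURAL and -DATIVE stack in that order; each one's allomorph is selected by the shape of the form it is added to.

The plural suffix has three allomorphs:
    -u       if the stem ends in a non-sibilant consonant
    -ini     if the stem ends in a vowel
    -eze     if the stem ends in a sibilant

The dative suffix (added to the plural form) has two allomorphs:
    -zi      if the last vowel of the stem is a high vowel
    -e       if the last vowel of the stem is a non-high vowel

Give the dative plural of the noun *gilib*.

gilibuzi

*gilib* — final sound /b/ (a non-sibilant consonant) → -u → *gilibu*.
The last vowel of the plural form *gilibu* is /u/, which is a high vowel, so the dative suffix is -zi, giving *gilibuzi*.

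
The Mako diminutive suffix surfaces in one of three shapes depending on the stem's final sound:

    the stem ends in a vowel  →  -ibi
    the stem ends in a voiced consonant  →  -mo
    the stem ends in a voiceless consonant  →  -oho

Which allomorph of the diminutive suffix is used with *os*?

Since the final sound of *os* is /s/ (a voiceless consonant), it takes -oho.

-oho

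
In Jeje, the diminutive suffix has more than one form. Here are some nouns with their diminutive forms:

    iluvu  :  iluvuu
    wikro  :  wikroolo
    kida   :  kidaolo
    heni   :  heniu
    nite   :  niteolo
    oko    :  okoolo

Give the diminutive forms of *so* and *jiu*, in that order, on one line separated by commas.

soolo, jiuu

The alternation tracks the last vowel of the stem — -u when the last vowel of the stem is a high vowel (*iluvu*, *heni*); -olo when the last vowel of the stem is a non-high vowel (*wikro*, *kida*, *nite*, *oko*).
*so* — last vowel /o/ (a non-high vowel) → -olo → *soolo*.
Since the last vowel of *jiu* is /u/ (a high vowel), it takes -u, giving *jiuu*.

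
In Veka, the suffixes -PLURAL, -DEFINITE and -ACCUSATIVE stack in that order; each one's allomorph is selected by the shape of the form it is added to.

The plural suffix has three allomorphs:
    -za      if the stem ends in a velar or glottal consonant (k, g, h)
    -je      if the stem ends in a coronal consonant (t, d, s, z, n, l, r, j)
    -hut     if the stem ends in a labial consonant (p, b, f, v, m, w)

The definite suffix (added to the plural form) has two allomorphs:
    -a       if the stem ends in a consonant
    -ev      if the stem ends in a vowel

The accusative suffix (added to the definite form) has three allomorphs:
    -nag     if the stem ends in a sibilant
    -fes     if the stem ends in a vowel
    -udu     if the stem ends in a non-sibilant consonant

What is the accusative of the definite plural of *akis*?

*akis*: final consonant = /s/, coronal → -je → *akisje*.
The plural form *akisje* — final sound /e/ (a vowel) → -ev → *akisjeev*.
Since the final sound of the definite form *akisjeev* is /v/ (a non-sibilant consonant), it takes -udu, giving *akisjeevudu*.

akisjeevudu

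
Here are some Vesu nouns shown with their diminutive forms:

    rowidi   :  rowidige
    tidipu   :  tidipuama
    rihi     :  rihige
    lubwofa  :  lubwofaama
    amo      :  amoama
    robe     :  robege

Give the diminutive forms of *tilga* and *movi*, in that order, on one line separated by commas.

Looking at the last vowel of each stem: -ge when the last vowel of the stem is a front vowel (*rowidi*, *rihi*, *robe*); -ama when the last vowel of the stem is a back vowel (*tidipu*, *lubwofa*, *amo*).
Since the last vowel of *tilga* is /a/ (a back vowel), it takes -ama, giving *tilgaama*.
Since the last vowel of *movi* is /i/ (a front vowel), it takes -ge, giving *movige*.

tilgaama, movige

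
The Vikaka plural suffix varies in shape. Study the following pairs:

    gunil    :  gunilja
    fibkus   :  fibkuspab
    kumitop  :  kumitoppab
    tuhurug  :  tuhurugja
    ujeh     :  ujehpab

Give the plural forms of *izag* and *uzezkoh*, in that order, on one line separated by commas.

izagja, uzezkohpab

The pattern is voicing of the final consonant: -pab when the stem ends in a voiceless consonant (*fibkus*, *kumitop*, *ujeh*); -ja when the stem ends in a voiced consonant (*gunil*, *tuhurug*).
The final consonant of *izag* is /g/, which is voiced, so the suffix is -ja, giving *izagja*.
Since the final consonant of *uzezkoh* is /h/ (voiceless), it takes -pab, giving *uzezkohpab*.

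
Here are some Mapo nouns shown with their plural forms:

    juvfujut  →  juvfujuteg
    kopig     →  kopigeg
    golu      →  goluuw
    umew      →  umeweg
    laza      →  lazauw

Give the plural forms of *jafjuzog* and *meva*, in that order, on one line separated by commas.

jafjuzogeg, mevauw

The suffix is conditioned by the final sound: -eg when the stem ends in a consonant (*juvfujut*, *kopig*, *umew*); -uw when the stem ends in a vowel (*golu*, *laza*).
Since the final sound of *jafjuzog* is /g/ (a consonant), it takes -eg, giving *jafjuzogeg*.
*meva*: final sound = /a/, a vowel → -uw → *mevauw*.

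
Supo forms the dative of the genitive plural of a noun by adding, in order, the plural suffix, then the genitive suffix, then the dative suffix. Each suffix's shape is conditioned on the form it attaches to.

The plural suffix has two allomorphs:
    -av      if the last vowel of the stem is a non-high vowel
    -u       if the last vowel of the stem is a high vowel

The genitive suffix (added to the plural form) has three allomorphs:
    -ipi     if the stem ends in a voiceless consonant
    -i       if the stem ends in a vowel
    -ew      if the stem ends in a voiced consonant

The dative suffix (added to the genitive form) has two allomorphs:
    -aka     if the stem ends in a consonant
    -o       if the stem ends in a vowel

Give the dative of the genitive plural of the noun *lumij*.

lumijuio

The last vowel of *lumij* is /i/, which is a high vowel, so the plural suffix is -u, giving *lumiju*.
The plural form *lumiju* — final sound /u/ (a vowel) → -i → *lumijui*.
The genitive form *lumijui*: final sound = /i/, a vowel → -o → *lumijuio*.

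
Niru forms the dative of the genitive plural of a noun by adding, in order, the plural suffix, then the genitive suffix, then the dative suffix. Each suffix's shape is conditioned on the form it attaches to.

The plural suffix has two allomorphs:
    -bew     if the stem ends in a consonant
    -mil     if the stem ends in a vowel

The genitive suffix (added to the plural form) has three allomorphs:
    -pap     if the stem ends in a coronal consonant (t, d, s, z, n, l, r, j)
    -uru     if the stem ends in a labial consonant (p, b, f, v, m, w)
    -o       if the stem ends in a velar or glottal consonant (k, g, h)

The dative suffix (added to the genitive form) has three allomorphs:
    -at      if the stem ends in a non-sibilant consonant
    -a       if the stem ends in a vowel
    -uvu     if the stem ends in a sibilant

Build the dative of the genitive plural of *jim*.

The final sound of *jim* is /m/, which is a consonant, so the plural suffix is -bew, giving *jimbew*.
The final consonant of the plural form *jimbew* is /w/, which is labial, so the genitive suffix is -uru, giving *jimbewuru*.
The final sound of the genitive form *jimbewuru* is /u/, which is a vowel, so the dative suffix is -a, giving *jimbewurua*.

jimbewurua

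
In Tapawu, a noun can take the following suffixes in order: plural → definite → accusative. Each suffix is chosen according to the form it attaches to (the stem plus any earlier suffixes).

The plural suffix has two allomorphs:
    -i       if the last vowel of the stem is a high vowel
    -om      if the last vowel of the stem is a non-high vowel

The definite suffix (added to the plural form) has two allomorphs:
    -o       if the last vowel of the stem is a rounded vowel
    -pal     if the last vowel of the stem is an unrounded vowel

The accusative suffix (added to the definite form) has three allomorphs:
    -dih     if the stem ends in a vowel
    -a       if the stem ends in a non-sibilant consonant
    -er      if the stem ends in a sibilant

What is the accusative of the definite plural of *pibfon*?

pibfonomodih

Since the last vowel of *pibfon* is /o/ (a non-high vowel), it takes -om, giving *pibfonom*.
The last vowel of the plural form *pibfonom* is /o/, which is a rounded vowel, so the definite suffix is -o, giving *pibfonomo*.
The final sound of the definite form *pibfonomo* is /o/, which is a vowel, so the accusative suffix is -dih, giving *pibfonomodih*.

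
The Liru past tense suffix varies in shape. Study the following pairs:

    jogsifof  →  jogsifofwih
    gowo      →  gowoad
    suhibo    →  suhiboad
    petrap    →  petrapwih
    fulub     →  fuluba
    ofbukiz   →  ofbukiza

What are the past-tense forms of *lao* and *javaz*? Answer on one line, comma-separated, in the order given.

laoad, javaza

The alternation tracks the final sound of the stem — -wih when the stem ends in a voiceless consonant (*jogsifof*, *petrap*); -a when the stem ends in a voiced consonant (*fulub*, *ofbukiz*); -ad when the stem ends in a vowel (*gowo*, *suhibo*).
*lao* — final sound /o/ (a vowel) → -ad → *laoad*.
The final sound of *javaz* is /z/, which is a voiced consonant, so the suffix is -a, giving *javaza*.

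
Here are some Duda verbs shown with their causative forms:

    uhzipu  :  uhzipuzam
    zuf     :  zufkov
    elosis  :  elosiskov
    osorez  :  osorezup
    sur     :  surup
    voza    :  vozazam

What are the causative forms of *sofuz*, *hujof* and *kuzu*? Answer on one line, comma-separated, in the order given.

sofuzup, hujofkov, kuzuzam

The alternation tracks the final sound of the stem — -kov when the stem ends in a voiceless consonant (*zuf*, *elosis*); -up when the stem ends in a voiced consonant (*osorez*, *sur*); -zam when the stem ends in a vowel (*uhzipu*, *voza*).
*sofuz* — final sound /z/ (a voiced consonant) → -up → *sofuzup*.
Since the final sound of *hujof* is /f/ (a voiceless consonant), it takes -kov, giving *hujofkov*.
The final sound of *kuzu* is /u/, which is a vowel, so the suffix is -zam, giving *kuzuzam*.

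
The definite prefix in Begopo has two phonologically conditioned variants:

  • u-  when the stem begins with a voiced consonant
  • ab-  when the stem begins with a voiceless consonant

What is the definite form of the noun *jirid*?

Since the first consonant of *jirid* is /j/ (voiced), it takes u-, giving *ujirid*.

ujirid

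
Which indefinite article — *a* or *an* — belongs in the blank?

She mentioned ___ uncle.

an

The indefinite article is chosen by the initial *sound* of the following word, not its spelling.
*uncle* begins with the sound /ʌ/ (u pronounced /ʌ/) — a vowel sound.
So the article is *an*: She mentioned an uncle.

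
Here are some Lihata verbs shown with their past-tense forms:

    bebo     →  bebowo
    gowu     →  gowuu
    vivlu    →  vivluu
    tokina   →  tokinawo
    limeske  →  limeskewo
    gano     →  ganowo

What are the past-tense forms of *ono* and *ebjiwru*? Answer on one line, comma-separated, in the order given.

onowo, ebjiwruu

The pattern is height harmony: -u when the last vowel of the stem is a high vowel (*gowu*, *vivlu*); -wo when the last vowel of the stem is a non-high vowel (*bebo*, *tokina*, *limeske*, *gano*).
*ono* — last vowel /o/ (a non-high vowel) → -wo → *onowo*.
Since the last vowel of *ebjiwru* is /u/ (a high vowel), it takes -u, giving *ebjiwruu*.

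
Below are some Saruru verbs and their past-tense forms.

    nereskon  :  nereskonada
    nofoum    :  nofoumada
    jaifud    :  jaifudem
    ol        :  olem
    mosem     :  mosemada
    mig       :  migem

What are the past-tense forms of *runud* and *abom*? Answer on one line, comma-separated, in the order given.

The suffix is conditioned by the final consonant: -ada when the stem ends in a nasal (*nereskon*, *nofoum*, *mosem*); -em when the stem ends in a non-nasal consonant (*jaifud*, *ol*, *mig*).
*runud* — final consonant /d/ (non-nasal) → -em → *runudem*.
*abom*: final consonant = /m/, a nasal → -ada → *abomada*.

runudem, abomada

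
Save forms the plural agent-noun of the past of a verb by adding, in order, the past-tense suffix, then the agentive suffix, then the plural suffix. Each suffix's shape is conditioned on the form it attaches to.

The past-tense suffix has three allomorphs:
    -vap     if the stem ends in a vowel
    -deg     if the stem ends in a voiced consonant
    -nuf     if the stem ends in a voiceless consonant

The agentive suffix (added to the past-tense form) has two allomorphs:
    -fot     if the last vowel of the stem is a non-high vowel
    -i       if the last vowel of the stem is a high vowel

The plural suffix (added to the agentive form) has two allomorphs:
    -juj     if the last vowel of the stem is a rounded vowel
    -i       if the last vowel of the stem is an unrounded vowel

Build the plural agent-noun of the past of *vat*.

*vat*: final sound = /t/, a voiceless consonant → -nuf → *vatnuf*.
The past-tense form *vatnuf*: last vowel = /u/, a high vowel → -i → *vatnufi*.
The last vowel of the agentive form *vatnufi* is /i/, which is an unrounded vowel, so the plural suffix is -i, giving *vatnufii*.

vatnufii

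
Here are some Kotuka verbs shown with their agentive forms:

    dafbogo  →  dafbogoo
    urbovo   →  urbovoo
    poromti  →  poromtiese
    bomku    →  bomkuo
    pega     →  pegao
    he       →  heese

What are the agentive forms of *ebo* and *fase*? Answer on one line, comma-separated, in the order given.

The suffix is conditioned by the last vowel: -ese when the last vowel of the stem is a front vowel (*poromti*, *he*); -o when the last vowel of the stem is a back vowel (*dafbogo*, *urbovo*, *bomku*, *pega*).
*ebo* — last vowel /o/ (a back vowel) → -o → *eboo*.
*fase*: last vowel = /e/, a front vowel → -ese → *faseese*.

eboo, faseese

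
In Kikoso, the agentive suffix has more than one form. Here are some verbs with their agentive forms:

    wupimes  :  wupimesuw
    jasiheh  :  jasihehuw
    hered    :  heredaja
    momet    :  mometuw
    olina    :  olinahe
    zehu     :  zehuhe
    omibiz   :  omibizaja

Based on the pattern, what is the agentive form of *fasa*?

fasahe

The pattern is voicing of the final sound: -uw when the stem ends in a voiceless consonant (*wupimes*, *jasiheh*, *momet*); -aja when the stem ends in a voiced consonant (*hered*, *omibiz*); -he when the stem ends in a vowel (*olina*, *zehu*).
Since the final sound of *fasa* is /a/ (a vowel), it takes -he, giving *fasahe*.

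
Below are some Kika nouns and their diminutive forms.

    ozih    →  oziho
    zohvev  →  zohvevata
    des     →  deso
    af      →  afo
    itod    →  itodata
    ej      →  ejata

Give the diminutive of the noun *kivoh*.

kivoho

The pattern is voicing of the final consonant: -o when the stem ends in a voiceless consonant (*ozih*, *des*, *af*); -ata when the stem ends in a voiced consonant (*zohvev*, *itod*, *ej*).
*kivoh* — final consonant /h/ (voiceless) → -o → *kivoho*.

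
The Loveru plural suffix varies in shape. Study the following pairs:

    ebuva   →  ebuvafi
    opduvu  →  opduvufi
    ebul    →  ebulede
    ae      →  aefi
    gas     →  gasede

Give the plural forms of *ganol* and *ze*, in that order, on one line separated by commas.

ganolede, zefi

The pattern is consonant vs. vowel: -ede when the stem ends in a consonant (*ebul*, *gas*); -fi when the stem ends in a vowel (*ebuva*, *opduvu*, *ae*).
*ganol* — final sound /l/ (a consonant) → -ede → *ganolede*.
Since the final sound of *ze* is /e/ (a vowel), it takes -fi, giving *zefi*.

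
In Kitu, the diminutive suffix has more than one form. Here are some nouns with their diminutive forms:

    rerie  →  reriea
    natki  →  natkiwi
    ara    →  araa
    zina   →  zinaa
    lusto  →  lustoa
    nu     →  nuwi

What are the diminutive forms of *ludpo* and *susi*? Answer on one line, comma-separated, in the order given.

ludpoa, susiwi

The suffix is conditioned by the last vowel: -wi when the last vowel of the stem is a high vowel (*natki*, *nu*); -a when the last vowel of the stem is a non-high vowel (*rerie*, *ara*, *zina*, *lusto*).
Since the last vowel of *ludpo* is /o/ (a non-high vowel), it takes -a, giving *ludpoa*.
*susi*: last vowel = /i/, a high vowel → -wi → *susiwi*.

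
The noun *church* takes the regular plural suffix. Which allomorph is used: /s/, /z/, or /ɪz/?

The stem *church* ends in a sibilant (/s, z, ʃ, ʒ, tʃ, dʒ/).
The plural suffix surfaces as /ɪz/ after sibilants, /s/ after other voiceless consonants, and /z/ after other voiced sounds.
So the plural -s on *church* is pronounced /ɪz/.

/ɪz/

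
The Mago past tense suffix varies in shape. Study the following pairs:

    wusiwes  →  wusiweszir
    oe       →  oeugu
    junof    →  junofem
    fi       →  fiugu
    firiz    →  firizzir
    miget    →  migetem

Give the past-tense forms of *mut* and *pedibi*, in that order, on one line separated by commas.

mutem, pedibiugu

The suffix is conditioned by the final sound: -zir when the stem ends in a sibilant (*wusiwes*, *firiz*); -em when the stem ends in a non-sibilant consonant (*junof*, *miget*); -ugu when the stem ends in a vowel (*oe*, *fi*).
*mut* — final sound /t/ (a non-sibilant consonant) → -em → *mutem*.
*pedibi* — final sound /i/ (a vowel) → -ugu → *pedibiugu*.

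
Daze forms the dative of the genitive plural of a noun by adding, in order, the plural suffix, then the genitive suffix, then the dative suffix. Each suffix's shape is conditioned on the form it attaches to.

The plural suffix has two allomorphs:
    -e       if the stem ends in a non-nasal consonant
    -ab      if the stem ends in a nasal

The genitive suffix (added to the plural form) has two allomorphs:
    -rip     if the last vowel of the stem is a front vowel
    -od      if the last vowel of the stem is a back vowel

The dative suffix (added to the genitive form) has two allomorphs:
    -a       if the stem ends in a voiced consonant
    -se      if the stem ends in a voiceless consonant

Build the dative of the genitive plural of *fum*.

Since the final consonant of *fum* is /m/ (a nasal), it takes -ab, giving *fumab*.
The plural form *fumab* — last vowel /a/ (a back vowel) → -od → *fumabod*.
The genitive form *fumabod* — final consonant /d/ (voiced) → -a → *fumaboda*.

fumaboda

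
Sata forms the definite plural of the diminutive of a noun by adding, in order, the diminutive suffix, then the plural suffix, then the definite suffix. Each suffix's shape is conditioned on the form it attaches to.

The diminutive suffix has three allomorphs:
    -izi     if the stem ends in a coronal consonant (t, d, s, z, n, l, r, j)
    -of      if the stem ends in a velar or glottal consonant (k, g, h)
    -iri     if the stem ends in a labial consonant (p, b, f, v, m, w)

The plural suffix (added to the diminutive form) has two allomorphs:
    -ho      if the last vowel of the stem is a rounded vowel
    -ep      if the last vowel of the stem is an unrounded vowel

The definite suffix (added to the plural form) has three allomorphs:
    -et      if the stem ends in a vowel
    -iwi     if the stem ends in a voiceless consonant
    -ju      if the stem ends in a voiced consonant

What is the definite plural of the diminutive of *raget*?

The final consonant of *raget* is /t/, which is coronal, so the diminutive suffix is -izi, giving *ragetizi*.
The last vowel of the diminutive form *ragetizi* is /i/, which is an unrounded vowel, so the plural suffix is -ep, giving *ragetiziep*.
The plural form *ragetiziep* — final sound /p/ (a voiceless consonant) → -iwi → *ragetiziepiwi*.

ragetiziepiwi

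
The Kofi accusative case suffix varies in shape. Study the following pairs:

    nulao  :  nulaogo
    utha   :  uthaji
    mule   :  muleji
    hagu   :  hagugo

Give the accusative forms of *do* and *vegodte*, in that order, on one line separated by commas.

The alternation tracks the last vowel of the stem — -go when the last vowel of the stem is a rounded vowel (*nulao*, *hagu*); -ji when the last vowel of the stem is an unrounded vowel (*utha*, *mule*).
*do*: last vowel = /o/, a rounded vowel → -go → *dogo*.
The last vowel of *vegodte* is /e/, which is an unrounded vowel, so the suffix is -ji, giving *vegodteji*.

dogo, vegodteji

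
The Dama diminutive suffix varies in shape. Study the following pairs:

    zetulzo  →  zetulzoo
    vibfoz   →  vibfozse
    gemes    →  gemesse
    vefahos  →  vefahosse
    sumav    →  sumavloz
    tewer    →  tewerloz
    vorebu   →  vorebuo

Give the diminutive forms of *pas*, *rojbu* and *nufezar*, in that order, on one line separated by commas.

The suffix is conditioned by the final sound: -se when the stem ends in a sibilant (*vibfoz*, *gemes*, *vefahos*); -loz when the stem ends in a non-sibilant consonant (*sumav*, *tewer*); -o when the stem ends in a vowel (*zetulzo*, *vorebu*).
Since the final sound of *pas* is /s/ (a sibilant), it takes -se, giving *passe*.
The final sound of *rojbu* is /u/, which is a vowel, so the suffix is -o, giving *rojbuo*.
Since the final sound of *nufezar* is /r/ (a non-sibilant consonant), it takes -loz, giving *nufezarloz*.

passe, rojbuo, nufezarloz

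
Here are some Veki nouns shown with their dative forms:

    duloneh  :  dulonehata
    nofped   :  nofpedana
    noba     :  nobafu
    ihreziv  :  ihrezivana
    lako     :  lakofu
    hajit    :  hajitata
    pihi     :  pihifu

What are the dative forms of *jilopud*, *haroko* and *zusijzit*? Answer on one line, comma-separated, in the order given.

jilopudana, harokofu, zusijzitata

The suffix is conditioned by the final sound: -ata when the stem ends in a voiceless consonant (*duloneh*, *hajit*); -ana when the stem ends in a voiced consonant (*nofped*, *ihreziv*); -fu when the stem ends in a vowel (*noba*, *lako*, *pihi*).
*jilopud* — final sound /d/ (a voiced consonant) → -ana → *jilopudana*.
The final sound of *haroko* is /o/, which is a vowel, so the suffix is -fu, giving *harokofu*.
*zusijzit*: final sound = /t/, a voiceless consonant → -ata → *zusijzitata*.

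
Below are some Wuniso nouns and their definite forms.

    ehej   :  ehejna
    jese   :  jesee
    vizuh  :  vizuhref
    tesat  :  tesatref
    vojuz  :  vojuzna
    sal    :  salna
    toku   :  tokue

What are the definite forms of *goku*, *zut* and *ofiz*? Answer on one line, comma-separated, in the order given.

Looking at the final sound of each stem: -ref when the stem ends in a voiceless consonant (*vizuh*, *tesat*); -na when the stem ends in a voiced consonant (*ehej*, *vojuz*, *sal*); -e when the stem ends in a vowel (*jese*, *toku*).
Since the final sound of *goku* is /u/ (a vowel), it takes -e, giving *gokue*.
The final sound of *zut* is /t/, which is a voiceless consonant, so the suffix is -ref, giving *zutref*.
The final sound of *ofiz* is /z/, which is a voiced consonant, so the suffix is -na, giving *ofizna*.

gokue, zutref, ofizna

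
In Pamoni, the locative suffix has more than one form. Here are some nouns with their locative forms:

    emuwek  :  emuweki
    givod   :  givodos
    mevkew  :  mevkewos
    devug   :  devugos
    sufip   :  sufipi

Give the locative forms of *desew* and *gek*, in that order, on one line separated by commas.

The suffix is conditioned by the final consonant: -i when the stem ends in a voiceless consonant (*emuwek*, *sufip*); -os when the stem ends in a voiced consonant (*givod*, *mevkew*, *devug*).
The final consonant of *desew* is /w/, which is voiced, so the suffix is -os, giving *desewos*.
*gek* — final consonant /k/ (voiceless) → -i → *geki*.

desewos, geki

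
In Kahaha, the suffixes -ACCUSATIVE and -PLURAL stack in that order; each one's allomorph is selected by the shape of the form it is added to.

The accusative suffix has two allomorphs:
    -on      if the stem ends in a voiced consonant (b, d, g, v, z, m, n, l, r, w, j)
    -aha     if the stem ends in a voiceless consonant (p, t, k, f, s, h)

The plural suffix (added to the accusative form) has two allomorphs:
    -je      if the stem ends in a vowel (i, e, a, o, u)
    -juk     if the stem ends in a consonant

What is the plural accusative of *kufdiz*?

*kufdiz* — final consonant /z/ (voiced) → -on → *kufdizon*.
The accusative form *kufdizon* — final sound /n/ (a consonant) → -juk → *kufdizonjuk*.

kufdizonjuk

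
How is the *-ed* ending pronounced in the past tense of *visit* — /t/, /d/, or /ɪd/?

The stem *visit* ends in /t/ or /d/.
The -ed suffix is realized as /ɪd/ after /t, d/; as /t/ after other voiceless consonants; and as /d/ after other voiced sounds.
So -ed on *visit* is pronounced /ɪd/.

/ɪd/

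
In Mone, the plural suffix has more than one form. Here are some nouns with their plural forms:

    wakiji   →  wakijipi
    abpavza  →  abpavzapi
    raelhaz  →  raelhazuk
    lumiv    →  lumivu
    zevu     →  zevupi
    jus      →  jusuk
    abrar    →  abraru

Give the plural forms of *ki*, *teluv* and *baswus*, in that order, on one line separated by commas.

kipi, teluvu, baswusuk

The pattern is sibilance of the final sound: -uk when the stem ends in a sibilant (*raelhaz*, *jus*); -u when the stem ends in a non-sibilant consonant (*lumiv*, *abrar*); -pi when the stem ends in a vowel (*wakiji*, *abpavza*, *zevu*).
*ki* — final sound /i/ (a vowel) → -pi → *kipi*.
*teluv*: final sound = /v/, a non-sibilant consonant → -u → *teluvu*.
The final sound of *baswus* is /s/, which is a sibilant, so the suffix is -uk, giving *baswusuk*.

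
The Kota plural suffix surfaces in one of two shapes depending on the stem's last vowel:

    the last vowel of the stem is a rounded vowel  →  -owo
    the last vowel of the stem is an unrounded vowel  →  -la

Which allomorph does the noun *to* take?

Since the last vowel of *to* is /o/ (a rounded vowel), it takes -owo.

-owo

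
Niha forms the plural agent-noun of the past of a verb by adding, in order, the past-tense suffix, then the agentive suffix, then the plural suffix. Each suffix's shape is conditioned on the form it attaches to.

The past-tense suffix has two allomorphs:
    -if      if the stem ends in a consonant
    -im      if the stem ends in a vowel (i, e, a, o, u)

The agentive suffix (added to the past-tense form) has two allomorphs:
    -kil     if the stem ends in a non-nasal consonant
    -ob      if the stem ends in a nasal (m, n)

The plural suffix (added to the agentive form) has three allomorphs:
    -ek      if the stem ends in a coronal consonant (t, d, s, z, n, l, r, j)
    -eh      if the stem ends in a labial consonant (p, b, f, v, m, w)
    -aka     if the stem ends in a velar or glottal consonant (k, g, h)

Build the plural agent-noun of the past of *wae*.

The final sound of *wae* is /e/, which is a vowel, so the past-tense suffix is -im, giving *waeim*.
Since the final consonant of the past-tense form *waeim* is /m/ (a nasal), it takes -ob, giving *waeimob*.
Since the final consonant of the agentive form *waeimob* is /b/ (labial), it takes -eh, giving *waeimobeh*.

waeimobeh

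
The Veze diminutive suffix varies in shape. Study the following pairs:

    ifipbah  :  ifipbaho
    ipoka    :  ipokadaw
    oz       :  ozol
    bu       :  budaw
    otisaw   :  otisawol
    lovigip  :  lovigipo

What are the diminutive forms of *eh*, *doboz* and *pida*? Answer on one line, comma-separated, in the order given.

The alternation tracks the final sound of the stem — -o when the stem ends in a voiceless consonant (*ifipbah*, *lovigip*); -ol when the stem ends in a voiced consonant (*oz*, *otisaw*); -daw when the stem ends in a vowel (*ipoka*, *bu*).
*eh*: final sound = /h/, a voiceless consonant → -o → *eho*.
*doboz* — final sound /z/ (a voiced consonant) → -ol → *dobozol*.
*pida*: final sound = /a/, a vowel → -daw → *pidadaw*.

eho, dobozol, pidadaw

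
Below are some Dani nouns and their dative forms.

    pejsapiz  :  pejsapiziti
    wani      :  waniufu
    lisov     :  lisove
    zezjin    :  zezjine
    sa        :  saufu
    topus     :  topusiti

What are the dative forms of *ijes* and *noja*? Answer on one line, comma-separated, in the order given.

ijesiti, nojaufu

Looking at the final sound of each stem: -iti when the stem ends in a sibilant (*pejsapiz*, *topus*); -e when the stem ends in a non-sibilant consonant (*lisov*, *zezjin*); -ufu when the stem ends in a vowel (*wani*, *sa*).
The final sound of *ijes* is /s/, which is a sibilant, so the suffix is -iti, giving *ijesiti*.
Since the final sound of *noja* is /a/ (a vowel), it takes -ufu, giving *nojaufu*.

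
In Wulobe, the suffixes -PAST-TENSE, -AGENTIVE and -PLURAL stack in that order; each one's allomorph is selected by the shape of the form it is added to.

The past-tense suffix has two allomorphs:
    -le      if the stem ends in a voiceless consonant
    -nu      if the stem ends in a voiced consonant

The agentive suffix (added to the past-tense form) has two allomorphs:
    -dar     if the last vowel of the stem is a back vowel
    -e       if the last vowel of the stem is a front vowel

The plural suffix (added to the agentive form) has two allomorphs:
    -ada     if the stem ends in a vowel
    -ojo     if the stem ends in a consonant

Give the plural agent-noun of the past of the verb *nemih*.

nemihleeada

The final consonant of *nemih* is /h/, which is voiceless, so the past-tense suffix is -le, giving *nemihle*.
The last vowel of the past-tense form *nemihle* is /e/, which is a front vowel, so the agentive suffix is -e, giving *nemihlee*.
The agentive form *nemihlee*: final sound = /e/, a vowel → -ada → *nemihleeada*.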